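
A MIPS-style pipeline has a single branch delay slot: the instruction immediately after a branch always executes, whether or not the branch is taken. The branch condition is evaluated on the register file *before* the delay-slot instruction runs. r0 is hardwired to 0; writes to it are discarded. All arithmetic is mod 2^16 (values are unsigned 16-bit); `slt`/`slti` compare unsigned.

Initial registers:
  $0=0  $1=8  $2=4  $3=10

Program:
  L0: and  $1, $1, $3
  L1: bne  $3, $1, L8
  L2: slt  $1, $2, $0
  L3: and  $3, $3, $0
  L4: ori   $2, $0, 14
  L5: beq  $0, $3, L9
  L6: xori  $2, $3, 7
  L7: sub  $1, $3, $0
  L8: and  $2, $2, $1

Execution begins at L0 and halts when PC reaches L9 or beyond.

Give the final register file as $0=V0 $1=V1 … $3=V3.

PC=0  and  $1, $1, $3        | $0=0 $1=8 $2=4 $3=10
PC=1  bne  $3, $1, L8        | $0=0 $1=8 $2=4 $3=10  [TAKEN]
PC=2  slt  $1, $2, $0        | $0=0 $1=0 $2=4 $3=10
PC=8  and  $2, $2, $1        | $0=0 $1=0 $2=0 $3=10

$0=0 $1=0 $2=0 $3=10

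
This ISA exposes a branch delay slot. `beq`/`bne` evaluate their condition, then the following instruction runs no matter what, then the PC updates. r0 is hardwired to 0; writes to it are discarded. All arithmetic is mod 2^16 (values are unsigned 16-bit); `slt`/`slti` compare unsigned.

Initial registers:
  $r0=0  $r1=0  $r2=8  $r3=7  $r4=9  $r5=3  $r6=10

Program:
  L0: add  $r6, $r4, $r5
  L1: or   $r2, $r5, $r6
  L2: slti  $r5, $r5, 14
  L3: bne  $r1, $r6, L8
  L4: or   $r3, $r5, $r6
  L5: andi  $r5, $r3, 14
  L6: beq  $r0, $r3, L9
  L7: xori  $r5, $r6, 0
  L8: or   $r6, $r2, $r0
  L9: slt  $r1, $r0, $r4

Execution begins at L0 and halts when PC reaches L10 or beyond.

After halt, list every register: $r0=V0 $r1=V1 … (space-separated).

$r0=0 $r1=1 $r2=15 $r3=13 $r4=9 $r5=1 $r6=15

PC=0  add  $r6, $r4, $r5     | $r0=0 $r1=0 $r2=8 $r3=7 $r4=9 $r5=3 $r6=12
PC=1  or   $r2, $r5, $r6     | $r0=0 $r1=0 $r2=15 $r3=7 $r4=9 $r5=3 $r6=12
PC=2  slti  $r5, $r5, 14     | $r0=0 $r1=0 $r2=15 $r3=7 $r4=9 $r5=1 $r6=12
PC=3  bne  $r1, $r6, L8      | $r0=0 $r1=0 $r2=15 $r3=7 $r4=9 $r5=1 $r6=12  [TAKEN]
PC=4  or   $r3, $r5, $r6     | $r0=0 $r1=0 $r2=15 $r3=13 $r4=9 $r5=1 $r6=12
PC=8  or   $r6, $r2, $r0     | $r0=0 $r1=0 $r2=15 $r3=13 $r4=9 $r5=1 $r6=15
PC=9  slt  $r1, $r0, $r4     | $r0=0 $r1=1 $r2=15 $r3=13 $r4=9 $r5=1 $r6=15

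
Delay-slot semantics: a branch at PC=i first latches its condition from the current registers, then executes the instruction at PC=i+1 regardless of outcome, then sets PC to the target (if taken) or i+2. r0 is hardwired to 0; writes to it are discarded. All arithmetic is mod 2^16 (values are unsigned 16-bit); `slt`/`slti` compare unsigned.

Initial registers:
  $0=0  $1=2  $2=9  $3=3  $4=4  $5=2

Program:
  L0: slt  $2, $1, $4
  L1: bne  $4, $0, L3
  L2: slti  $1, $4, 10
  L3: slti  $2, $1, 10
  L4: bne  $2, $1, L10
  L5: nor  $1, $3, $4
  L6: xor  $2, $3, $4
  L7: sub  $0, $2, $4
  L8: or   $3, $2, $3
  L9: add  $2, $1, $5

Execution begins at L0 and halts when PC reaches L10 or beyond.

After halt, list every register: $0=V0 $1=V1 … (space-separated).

$0=0 $1=65528 $2=65530 $3=7 $4=4 $5=2

[0] slt  $2, $1, $4  →  {$0:0, $1:2, $2:1, $3:3, $4:4, $5:2}
[1] bne  $4, $0, L3  →  {$0:0, $1:2, $2:1, $3:3, $4:4, $5:2}  ⟨branch taken⟩
[2] slti  $1, $4, 10  →  {$0:0, $1:1, $2:1, $3:3, $4:4, $5:2}
[3] slti  $2, $1, 10  →  {$0:0, $1:1, $2:1, $3:3, $4:4, $5:2}
[4] bne  $2, $1, L10  →  {$0:0, $1:1, $2:1, $3:3, $4:4, $5:2}  ⟨branch fallthrough⟩
[5] nor  $1, $3, $4  →  {$0:0, $1:65528, $2:1, $3:3, $4:4, $5:2}
[6] xor  $2, $3, $4  →  {$0:0, $1:65528, $2:7, $3:3, $4:4, $5:2}
[7] sub  $0, $2, $4  →  {$0:0, $1:65528, $2:7, $3:3, $4:4, $5:2}
[8] or   $3, $2, $3  →  {$0:0, $1:65528, $2:7, $3:7, $4:4, $5:2}
[9] add  $2, $1, $5  →  {$0:0, $1:65528, $2:65530, $3:7, $4:4, $5:2}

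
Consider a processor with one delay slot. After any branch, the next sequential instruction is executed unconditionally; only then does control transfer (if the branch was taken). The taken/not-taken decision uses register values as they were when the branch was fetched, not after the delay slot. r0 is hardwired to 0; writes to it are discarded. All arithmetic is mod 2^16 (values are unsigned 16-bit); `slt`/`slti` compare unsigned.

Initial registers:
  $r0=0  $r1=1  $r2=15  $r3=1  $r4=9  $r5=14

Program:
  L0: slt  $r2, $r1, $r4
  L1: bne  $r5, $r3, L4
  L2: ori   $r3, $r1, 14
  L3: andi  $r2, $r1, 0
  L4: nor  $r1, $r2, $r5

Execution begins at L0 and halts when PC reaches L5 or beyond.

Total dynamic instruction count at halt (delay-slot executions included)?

#0 slt  $r2, $r1, $r4 ; 0/1/1/1/9/14
#1 bne  $r5, $r3, L4 ; 0/1/1/1/9/14 ; →target
#2 ori   $r3, $r1, 14 ; 0/1/1/15/9/14
#4 nor  $r1, $r2, $r5 ; 0/65520/1/15/9/14

4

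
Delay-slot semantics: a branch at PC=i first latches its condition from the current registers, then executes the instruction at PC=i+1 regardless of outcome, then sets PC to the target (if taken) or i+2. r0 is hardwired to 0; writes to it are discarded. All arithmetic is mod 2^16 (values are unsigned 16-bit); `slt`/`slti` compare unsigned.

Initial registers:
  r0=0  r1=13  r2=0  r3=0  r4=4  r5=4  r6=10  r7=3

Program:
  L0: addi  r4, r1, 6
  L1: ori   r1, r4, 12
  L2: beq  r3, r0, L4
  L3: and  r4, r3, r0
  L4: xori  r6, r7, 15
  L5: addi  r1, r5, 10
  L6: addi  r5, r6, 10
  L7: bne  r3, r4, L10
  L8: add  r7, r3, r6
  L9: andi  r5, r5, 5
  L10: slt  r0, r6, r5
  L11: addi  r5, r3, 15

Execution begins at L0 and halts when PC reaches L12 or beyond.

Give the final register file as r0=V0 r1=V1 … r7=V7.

r0=0 r1=14 r2=0 r3=0 r4=0 r5=15 r6=12 r7=12

  step pc=0: addi  r4, r1, 6  regs=(0,13,0,0,19,4,10,3)
  step pc=1: ori   r1, r4, 12  regs=(0,31,0,0,19,4,10,3)
  step pc=2: beq  r3, r0, L4  cond=T  regs=(0,31,0,0,19,4,10,3)
  step pc=3: and  r4, r3, r0  regs=(0,31,0,0,0,4,10,3)
  step pc=4: xori  r6, r7, 15  regs=(0,31,0,0,0,4,12,3)
  step pc=5: addi  r1, r5, 10  regs=(0,14,0,0,0,4,12,3)
  step pc=6: addi  r5, r6, 10  regs=(0,14,0,0,0,22,12,3)
  step pc=7: bne  r3, r4, L10  cond=F  regs=(0,14,0,0,0,22,12,3)
  step pc=8: add  r7, r3, r6  regs=(0,14,0,0,0,22,12,12)
  step pc=9: andi  r5, r5, 5  regs=(0,14,0,0,0,4,12,12)
  step pc=10: slt  r0, r6, r5  regs=(0,14,0,0,0,4,12,12)
  step pc=11: addi  r5, r3, 15  regs=(0,14,0,0,0,15,12,12)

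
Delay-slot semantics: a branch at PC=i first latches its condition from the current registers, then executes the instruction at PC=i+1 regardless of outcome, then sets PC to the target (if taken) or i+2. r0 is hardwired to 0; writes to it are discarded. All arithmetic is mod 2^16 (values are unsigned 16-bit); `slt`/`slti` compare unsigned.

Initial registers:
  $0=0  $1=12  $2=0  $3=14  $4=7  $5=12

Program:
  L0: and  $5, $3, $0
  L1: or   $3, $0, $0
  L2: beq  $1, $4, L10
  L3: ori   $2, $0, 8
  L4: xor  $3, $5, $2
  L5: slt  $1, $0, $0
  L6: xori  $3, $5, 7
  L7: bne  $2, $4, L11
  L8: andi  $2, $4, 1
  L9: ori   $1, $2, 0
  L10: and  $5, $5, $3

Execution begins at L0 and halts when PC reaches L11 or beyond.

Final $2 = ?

1

[0] and  $5, $3, $0  →  {$0:0, $1:12, $2:0, $3:14, $4:7, $5:0}
[1] or   $3, $0, $0  →  {$0:0, $1:12, $2:0, $3:0, $4:7, $5:0}
[2] beq  $1, $4, L10  →  {$0:0, $1:12, $2:0, $3:0, $4:7, $5:0}  ⟨branch fallthrough⟩
[3] ori   $2, $0, 8  →  {$0:0, $1:12, $2:8, $3:0, $4:7, $5:0}
[4] xor  $3, $5, $2  →  {$0:0, $1:12, $2:8, $3:8, $4:7, $5:0}
[5] slt  $1, $0, $0  →  {$0:0, $1:0, $2:8, $3:8, $4:7, $5:0}
[6] xori  $3, $5, 7  →  {$0:0, $1:0, $2:8, $3:7, $4:7, $5:0}
[7] bne  $2, $4, L11  →  {$0:0, $1:0, $2:8, $3:7, $4:7, $5:0}  ⟨branch taken⟩
[8] andi  $2, $4, 1  →  {$0:0, $1:0, $2:1, $3:7, $4:7, $5:0}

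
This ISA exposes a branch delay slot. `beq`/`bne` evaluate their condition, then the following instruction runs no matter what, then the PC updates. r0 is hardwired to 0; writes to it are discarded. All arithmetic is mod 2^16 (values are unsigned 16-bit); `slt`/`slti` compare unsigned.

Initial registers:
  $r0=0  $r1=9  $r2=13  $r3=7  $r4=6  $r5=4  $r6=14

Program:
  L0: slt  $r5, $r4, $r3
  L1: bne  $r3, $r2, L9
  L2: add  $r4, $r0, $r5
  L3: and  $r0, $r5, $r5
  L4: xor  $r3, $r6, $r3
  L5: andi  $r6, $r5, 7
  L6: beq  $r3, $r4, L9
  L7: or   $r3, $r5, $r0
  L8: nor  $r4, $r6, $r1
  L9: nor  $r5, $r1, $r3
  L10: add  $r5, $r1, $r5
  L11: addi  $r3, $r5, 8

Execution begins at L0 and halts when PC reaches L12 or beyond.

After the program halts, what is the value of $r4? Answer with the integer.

1

#0 slt  $r5, $r4, $r3 ; 0/9/13/7/6/1/14
#1 bne  $r3, $r2, L9 ; 0/9/13/7/6/1/14 ; →target
#2 add  $r4, $r0, $r5 ; 0/9/13/7/1/1/14
#9 nor  $r5, $r1, $r3 ; 0/9/13/7/1/65520/14
#10 add  $r5, $r1, $r5 ; 0/9/13/7/1/65529/14
#11 addi  $r3, $r5, 8 ; 0/9/13/1/1/65529/14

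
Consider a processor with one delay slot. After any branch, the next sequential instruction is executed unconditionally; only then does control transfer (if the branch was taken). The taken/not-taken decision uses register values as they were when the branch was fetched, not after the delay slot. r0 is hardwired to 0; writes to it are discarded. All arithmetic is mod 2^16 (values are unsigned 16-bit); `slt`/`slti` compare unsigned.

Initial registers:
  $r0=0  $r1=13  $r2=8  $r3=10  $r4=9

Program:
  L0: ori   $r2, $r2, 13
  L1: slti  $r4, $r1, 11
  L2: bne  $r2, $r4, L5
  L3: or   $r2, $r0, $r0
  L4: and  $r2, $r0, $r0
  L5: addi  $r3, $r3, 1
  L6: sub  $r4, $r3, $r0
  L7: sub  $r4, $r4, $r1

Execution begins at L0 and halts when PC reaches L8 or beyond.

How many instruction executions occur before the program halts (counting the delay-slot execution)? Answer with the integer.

7

#0 ori   $r2, $r2, 13 ; 0/13/13/10/9
#1 slti  $r4, $r1, 11 ; 0/13/13/10/0
#2 bne  $r2, $r4, L5 ; 0/13/13/10/0 ; →target
#3 or   $r2, $r0, $r0 ; 0/13/0/10/0
#5 addi  $r3, $r3, 1 ; 0/13/0/11/0
#6 sub  $r4, $r3, $r0 ; 0/13/0/11/11
#7 sub  $r4, $r4, $r1 ; 0/13/0/11/65534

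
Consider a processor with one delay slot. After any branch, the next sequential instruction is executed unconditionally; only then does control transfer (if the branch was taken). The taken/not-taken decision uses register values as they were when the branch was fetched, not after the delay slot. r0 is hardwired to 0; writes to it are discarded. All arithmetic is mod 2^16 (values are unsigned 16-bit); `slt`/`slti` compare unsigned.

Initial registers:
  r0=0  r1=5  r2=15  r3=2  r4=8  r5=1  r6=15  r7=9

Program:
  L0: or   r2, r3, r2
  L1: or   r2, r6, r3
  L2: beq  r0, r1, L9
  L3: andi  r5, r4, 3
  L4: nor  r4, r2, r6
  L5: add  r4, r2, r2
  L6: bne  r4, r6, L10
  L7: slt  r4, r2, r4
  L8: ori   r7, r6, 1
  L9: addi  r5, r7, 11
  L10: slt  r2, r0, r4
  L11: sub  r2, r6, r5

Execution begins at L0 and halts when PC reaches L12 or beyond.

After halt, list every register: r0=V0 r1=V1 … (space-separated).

r0=0 r1=5 r2=15 r3=2 r4=1 r5=0 r6=15 r7=9

#0 or   r2, r3, r2 ; 0/5/15/2/8/1/15/9
#1 or   r2, r6, r3 ; 0/5/15/2/8/1/15/9
#2 beq  r0, r1, L9 ; 0/5/15/2/8/1/15/9 ; →fallthru
#3 andi  r5, r4, 3 ; 0/5/15/2/8/0/15/9
#4 nor  r4, r2, r6 ; 0/5/15/2/65520/0/15/9
#5 add  r4, r2, r2 ; 0/5/15/2/30/0/15/9
#6 bne  r4, r6, L10 ; 0/5/15/2/30/0/15/9 ; →target
#7 slt  r4, r2, r4 ; 0/5/15/2/1/0/15/9
#10 slt  r2, r0, r4 ; 0/5/1/2/1/0/15/9
#11 sub  r2, r6, r5 ; 0/5/15/2/1/0/15/9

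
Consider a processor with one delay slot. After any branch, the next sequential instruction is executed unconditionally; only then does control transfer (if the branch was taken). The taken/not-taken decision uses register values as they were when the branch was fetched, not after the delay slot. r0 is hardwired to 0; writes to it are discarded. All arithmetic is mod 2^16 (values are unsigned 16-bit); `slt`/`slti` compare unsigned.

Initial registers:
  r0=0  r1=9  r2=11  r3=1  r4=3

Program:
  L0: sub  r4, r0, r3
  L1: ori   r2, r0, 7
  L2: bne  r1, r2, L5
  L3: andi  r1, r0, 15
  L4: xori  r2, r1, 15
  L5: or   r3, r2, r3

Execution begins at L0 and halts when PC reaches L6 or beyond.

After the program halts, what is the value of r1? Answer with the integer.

0

PC=0  sub  r4, r0, r3        | r0=0 r1=9 r2=11 r3=1 r4=65535
PC=1  ori   r2, r0, 7        | r0=0 r1=9 r2=7 r3=1 r4=65535
PC=2  bne  r1, r2, L5        | r0=0 r1=9 r2=7 r3=1 r4=65535  [TAKEN]
PC=3  andi  r1, r0, 15       | r0=0 r1=0 r2=7 r3=1 r4=65535
PC=5  or   r3, r2, r3        | r0=0 r1=0 r2=7 r3=7 r4=65535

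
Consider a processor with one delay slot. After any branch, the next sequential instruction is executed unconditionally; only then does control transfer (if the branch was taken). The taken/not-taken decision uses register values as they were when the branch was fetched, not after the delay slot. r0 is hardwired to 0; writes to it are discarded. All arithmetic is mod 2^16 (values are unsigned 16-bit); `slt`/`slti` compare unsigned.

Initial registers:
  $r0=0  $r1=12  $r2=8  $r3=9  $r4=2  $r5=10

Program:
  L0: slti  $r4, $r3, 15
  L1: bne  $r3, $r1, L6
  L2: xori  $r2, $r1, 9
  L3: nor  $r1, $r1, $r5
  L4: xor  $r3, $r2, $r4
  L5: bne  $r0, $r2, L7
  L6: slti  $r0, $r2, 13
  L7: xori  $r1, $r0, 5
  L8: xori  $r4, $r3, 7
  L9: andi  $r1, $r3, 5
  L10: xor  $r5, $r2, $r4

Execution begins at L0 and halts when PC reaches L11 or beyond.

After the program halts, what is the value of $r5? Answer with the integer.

11

[0] slti  $r4, $r3, 15  →  {$r0:0, $r1:12, $r2:8, $r3:9, $r4:1, $r5:10}
[1] bne  $r3, $r1, L6  →  {$r0:0, $r1:12, $r2:8, $r3:9, $r4:1, $r5:10}  ⟨branch taken⟩
[2] xori  $r2, $r1, 9  →  {$r0:0, $r1:12, $r2:5, $r3:9, $r4:1, $r5:10}
[6] slti  $r0, $r2, 13  →  {$r0:0, $r1:12, $r2:5, $r3:9, $r4:1, $r5:10}
[7] xori  $r1, $r0, 5  →  {$r0:0, $r1:5, $r2:5, $r3:9, $r4:1, $r5:10}
[8] xori  $r4, $r3, 7  →  {$r0:0, $r1:5, $r2:5, $r3:9, $r4:14, $r5:10}
[9] andi  $r1, $r3, 5  →  {$r0:0, $r1:1, $r2:5, $r3:9, $r4:14, $r5:10}
[10] xor  $r5, $r2, $r4  →  {$r0:0, $r1:1, $r2:5, $r3:9, $r4:14, $r5:11}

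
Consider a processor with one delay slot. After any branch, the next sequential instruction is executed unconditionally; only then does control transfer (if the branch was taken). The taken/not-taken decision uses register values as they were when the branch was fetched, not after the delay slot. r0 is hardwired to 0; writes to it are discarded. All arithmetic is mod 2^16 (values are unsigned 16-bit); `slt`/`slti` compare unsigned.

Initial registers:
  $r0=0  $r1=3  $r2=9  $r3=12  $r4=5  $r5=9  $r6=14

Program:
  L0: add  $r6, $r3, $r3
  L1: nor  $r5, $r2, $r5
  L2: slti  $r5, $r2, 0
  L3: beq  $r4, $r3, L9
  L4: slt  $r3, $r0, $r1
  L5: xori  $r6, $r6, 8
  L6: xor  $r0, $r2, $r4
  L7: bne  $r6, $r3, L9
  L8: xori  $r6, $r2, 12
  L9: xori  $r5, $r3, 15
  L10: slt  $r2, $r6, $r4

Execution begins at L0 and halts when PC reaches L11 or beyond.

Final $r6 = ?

5

  step pc=0: add  $r6, $r3, $r3  regs=(0,3,9,12,5,9,24)
  step pc=1: nor  $r5, $r2, $r5  regs=(0,3,9,12,5,65526,24)
  step pc=2: slti  $r5, $r2, 0  regs=(0,3,9,12,5,0,24)
  step pc=3: beq  $r4, $r3, L9  cond=F  regs=(0,3,9,12,5,0,24)
  step pc=4: slt  $r3, $r0, $r1  regs=(0,3,9,1,5,0,24)
  step pc=5: xori  $r6, $r6, 8  regs=(0,3,9,1,5,0,16)
  step pc=6: xor  $r0, $r2, $r4  regs=(0,3,9,1,5,0,16)
  step pc=7: bne  $r6, $r3, L9  cond=T  regs=(0,3,9,1,5,0,16)
  step pc=8: xori  $r6, $r2, 12  regs=(0,3,9,1,5,0,5)
  step pc=9: xori  $r5, $r3, 15  regs=(0,3,9,1,5,14,5)
  step pc=10: slt  $r2, $r6, $r4  regs=(0,3,0,1,5,14,5)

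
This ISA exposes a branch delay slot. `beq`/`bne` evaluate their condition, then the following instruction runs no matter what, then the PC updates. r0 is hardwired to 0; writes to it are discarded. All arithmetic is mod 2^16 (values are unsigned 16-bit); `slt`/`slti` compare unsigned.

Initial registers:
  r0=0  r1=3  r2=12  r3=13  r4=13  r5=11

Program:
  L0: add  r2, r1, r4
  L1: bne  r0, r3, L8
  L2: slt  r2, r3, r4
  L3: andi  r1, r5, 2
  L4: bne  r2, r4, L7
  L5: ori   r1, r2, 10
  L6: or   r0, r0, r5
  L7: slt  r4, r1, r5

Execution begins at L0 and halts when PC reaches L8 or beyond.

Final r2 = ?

  step pc=0: add  r2, r1, r4  regs=(0,3,16,13,13,11)
  step pc=1: bne  r0, r3, L8  cond=T  regs=(0,3,16,13,13,11)
  step pc=2: slt  r2, r3, r4  regs=(0,3,0,13,13,11)

0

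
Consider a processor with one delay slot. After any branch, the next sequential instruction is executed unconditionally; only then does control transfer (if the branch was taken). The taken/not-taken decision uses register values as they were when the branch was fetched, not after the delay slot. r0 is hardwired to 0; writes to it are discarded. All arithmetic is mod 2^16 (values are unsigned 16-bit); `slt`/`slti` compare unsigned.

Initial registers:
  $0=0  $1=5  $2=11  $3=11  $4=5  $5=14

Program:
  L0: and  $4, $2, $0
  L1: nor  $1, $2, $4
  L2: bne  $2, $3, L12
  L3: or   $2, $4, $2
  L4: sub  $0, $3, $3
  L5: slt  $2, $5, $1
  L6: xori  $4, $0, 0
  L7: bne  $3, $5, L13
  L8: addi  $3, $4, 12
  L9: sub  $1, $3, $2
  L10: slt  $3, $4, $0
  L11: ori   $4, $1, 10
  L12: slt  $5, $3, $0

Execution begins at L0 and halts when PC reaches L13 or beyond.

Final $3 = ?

[0] and  $4, $2, $0  →  {$0:0, $1:5, $2:11, $3:11, $4:0, $5:14}
[1] nor  $1, $2, $4  →  {$0:0, $1:65524, $2:11, $3:11, $4:0, $5:14}
[2] bne  $2, $3, L12  →  {$0:0, $1:65524, $2:11, $3:11, $4:0, $5:14}  ⟨branch fallthrough⟩
[3] or   $2, $4, $2  →  {$0:0, $1:65524, $2:11, $3:11, $4:0, $5:14}
[4] sub  $0, $3, $3  →  {$0:0, $1:65524, $2:11, $3:11, $4:0, $5:14}
[5] slt  $2, $5, $1  →  {$0:0, $1:65524, $2:1, $3:11, $4:0, $5:14}
[6] xori  $4, $0, 0  →  {$0:0, $1:65524, $2:1, $3:11, $4:0, $5:14}
[7] bne  $3, $5, L13  →  {$0:0, $1:65524, $2:1, $3:11, $4:0, $5:14}  ⟨branch taken⟩
[8] addi  $3, $4, 12  →  {$0:0, $1:65524, $2:1, $3:12, $4:0, $5:14}

12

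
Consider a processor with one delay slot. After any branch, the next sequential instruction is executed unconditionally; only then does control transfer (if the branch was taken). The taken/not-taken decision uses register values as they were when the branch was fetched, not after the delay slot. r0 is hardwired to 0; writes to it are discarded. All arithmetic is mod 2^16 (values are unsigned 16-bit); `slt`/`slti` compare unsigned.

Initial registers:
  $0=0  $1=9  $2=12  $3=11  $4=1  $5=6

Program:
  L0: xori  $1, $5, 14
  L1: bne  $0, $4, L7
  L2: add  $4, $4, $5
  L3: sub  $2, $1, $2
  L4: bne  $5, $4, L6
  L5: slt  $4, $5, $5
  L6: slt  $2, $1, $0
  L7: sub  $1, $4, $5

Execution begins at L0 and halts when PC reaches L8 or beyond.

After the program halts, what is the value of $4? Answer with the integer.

7

PC=0  xori  $1, $5, 14       | $0=0 $1=8 $2=12 $3=11 $4=1 $5=6
PC=1  bne  $0, $4, L7        | $0=0 $1=8 $2=12 $3=11 $4=1 $5=6  [TAKEN]
PC=2  add  $4, $4, $5        | $0=0 $1=8 $2=12 $3=11 $4=7 $5=6
PC=7  sub  $1, $4, $5        | $0=0 $1=1 $2=12 $3=11 $4=7 $5=6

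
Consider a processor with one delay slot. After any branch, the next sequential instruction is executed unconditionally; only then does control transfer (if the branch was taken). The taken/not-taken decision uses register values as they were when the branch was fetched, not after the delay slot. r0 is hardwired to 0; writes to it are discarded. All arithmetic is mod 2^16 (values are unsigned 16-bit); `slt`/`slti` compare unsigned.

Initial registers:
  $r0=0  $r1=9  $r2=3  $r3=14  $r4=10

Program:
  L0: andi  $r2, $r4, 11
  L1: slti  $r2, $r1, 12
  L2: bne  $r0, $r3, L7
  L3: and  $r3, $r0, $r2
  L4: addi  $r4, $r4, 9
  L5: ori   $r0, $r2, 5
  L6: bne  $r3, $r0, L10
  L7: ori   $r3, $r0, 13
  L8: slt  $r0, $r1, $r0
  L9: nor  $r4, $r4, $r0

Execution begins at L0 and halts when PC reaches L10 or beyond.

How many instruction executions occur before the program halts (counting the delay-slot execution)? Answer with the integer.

7

[0] andi  $r2, $r4, 11  →  {$r0:0, $r1:9, $r2:10, $r3:14, $r4:10}
[1] slti  $r2, $r1, 12  →  {$r0:0, $r1:9, $r2:1, $r3:14, $r4:10}
[2] bne  $r0, $r3, L7  →  {$r0:0, $r1:9, $r2:1, $r3:14, $r4:10}  ⟨branch taken⟩
[3] and  $r3, $r0, $r2  →  {$r0:0, $r1:9, $r2:1, $r3:0, $r4:10}
[7] ori   $r3, $r0, 13  →  {$r0:0, $r1:9, $r2:1, $r3:13, $r4:10}
[8] slt  $r0, $r1, $r0  →  {$r0:0, $r1:9, $r2:1, $r3:13, $r4:10}
[9] nor  $r4, $r4, $r0  →  {$r0:0, $r1:9, $r2:1, $r3:13, $r4:65525}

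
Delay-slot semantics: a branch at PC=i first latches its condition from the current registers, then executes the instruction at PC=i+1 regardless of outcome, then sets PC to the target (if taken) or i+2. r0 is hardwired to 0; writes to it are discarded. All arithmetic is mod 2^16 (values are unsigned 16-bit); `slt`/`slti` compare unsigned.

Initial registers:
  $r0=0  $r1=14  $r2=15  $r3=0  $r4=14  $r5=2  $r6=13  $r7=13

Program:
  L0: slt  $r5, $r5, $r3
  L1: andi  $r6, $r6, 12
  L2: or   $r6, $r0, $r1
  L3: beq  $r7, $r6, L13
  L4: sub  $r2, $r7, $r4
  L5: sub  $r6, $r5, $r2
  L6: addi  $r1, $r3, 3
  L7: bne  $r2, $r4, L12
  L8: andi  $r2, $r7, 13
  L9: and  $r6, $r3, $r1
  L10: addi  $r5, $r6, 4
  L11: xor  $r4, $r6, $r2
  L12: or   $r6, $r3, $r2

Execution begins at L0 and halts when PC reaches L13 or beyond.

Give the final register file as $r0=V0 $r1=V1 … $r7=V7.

  step pc=0: slt  $r5, $r5, $r3  regs=(0,14,15,0,14,0,13,13)
  step pc=1: andi  $r6, $r6, 12  regs=(0,14,15,0,14,0,12,13)
  step pc=2: or   $r6, $r0, $r1  regs=(0,14,15,0,14,0,14,13)
  step pc=3: beq  $r7, $r6, L13  cond=F  regs=(0,14,15,0,14,0,14,13)
  step pc=4: sub  $r2, $r7, $r4  regs=(0,14,65535,0,14,0,14,13)
  step pc=5: sub  $r6, $r5, $r2  regs=(0,14,65535,0,14,0,1,13)
  step pc=6: addi  $r1, $r3, 3  regs=(0,3,65535,0,14,0,1,13)
  step pc=7: bne  $r2, $r4, L12  cond=T  regs=(0,3,65535,0,14,0,1,13)
  step pc=8: andi  $r2, $r7, 13  regs=(0,3,13,0,14,0,1,13)
  step pc=12: or   $r6, $r3, $r2  regs=(0,3,13,0,14,0,13,13)

$r0=0 $r1=3 $r2=13 $r3=0 $r4=14 $r5=0 $r6=13 $r7=13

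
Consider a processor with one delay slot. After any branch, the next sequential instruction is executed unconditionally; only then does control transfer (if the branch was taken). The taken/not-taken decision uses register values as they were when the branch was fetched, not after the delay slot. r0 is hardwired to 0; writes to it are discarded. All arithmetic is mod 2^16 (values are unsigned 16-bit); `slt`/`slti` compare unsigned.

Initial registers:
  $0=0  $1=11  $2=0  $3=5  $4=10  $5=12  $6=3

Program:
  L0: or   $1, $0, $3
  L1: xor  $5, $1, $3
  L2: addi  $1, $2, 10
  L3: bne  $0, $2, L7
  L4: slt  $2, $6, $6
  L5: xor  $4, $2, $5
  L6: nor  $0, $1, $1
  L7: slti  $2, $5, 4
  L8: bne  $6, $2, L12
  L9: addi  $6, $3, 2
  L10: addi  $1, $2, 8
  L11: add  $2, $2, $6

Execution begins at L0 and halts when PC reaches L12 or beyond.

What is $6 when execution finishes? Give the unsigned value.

7

[0] or   $1, $0, $3  →  {$0:0, $1:5, $2:0, $3:5, $4:10, $5:12, $6:3}
[1] xor  $5, $1, $3  →  {$0:0, $1:5, $2:0, $3:5, $4:10, $5:0, $6:3}
[2] addi  $1, $2, 10  →  {$0:0, $1:10, $2:0, $3:5, $4:10, $5:0, $6:3}
[3] bne  $0, $2, L7  →  {$0:0, $1:10, $2:0, $3:5, $4:10, $5:0, $6:3}  ⟨branch fallthrough⟩
[4] slt  $2, $6, $6  →  {$0:0, $1:10, $2:0, $3:5, $4:10, $5:0, $6:3}
[5] xor  $4, $2, $5  →  {$0:0, $1:10, $2:0, $3:5, $4:0, $5:0, $6:3}
[6] nor  $0, $1, $1  →  {$0:0, $1:10, $2:0, $3:5, $4:0, $5:0, $6:3}
[7] slti  $2, $5, 4  →  {$0:0, $1:10, $2:1, $3:5, $4:0, $5:0, $6:3}
[8] bne  $6, $2, L12  →  {$0:0, $1:10, $2:1, $3:5, $4:0, $5:0, $6:3}  ⟨branch taken⟩
[9] addi  $6, $3, 2  →  {$0:0, $1:10, $2:1, $3:5, $4:0, $5:0, $6:7}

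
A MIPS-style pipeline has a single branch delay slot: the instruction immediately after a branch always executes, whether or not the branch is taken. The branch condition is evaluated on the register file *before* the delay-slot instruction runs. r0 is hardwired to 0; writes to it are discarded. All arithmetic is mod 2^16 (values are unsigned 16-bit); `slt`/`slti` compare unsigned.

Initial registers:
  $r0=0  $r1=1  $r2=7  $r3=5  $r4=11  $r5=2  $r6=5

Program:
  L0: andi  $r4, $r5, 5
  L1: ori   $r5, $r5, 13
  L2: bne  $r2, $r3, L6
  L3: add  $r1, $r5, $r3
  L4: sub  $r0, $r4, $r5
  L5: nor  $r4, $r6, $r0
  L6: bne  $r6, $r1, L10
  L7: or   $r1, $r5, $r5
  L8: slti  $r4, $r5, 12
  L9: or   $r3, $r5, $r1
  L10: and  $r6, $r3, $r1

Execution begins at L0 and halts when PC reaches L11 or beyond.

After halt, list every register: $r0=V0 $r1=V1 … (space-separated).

[0] andi  $r4, $r5, 5  →  {$r0:0, $r1:1, $r2:7, $r3:5, $r4:0, $r5:2, $r6:5}
[1] ori   $r5, $r5, 13  →  {$r0:0, $r1:1, $r2:7, $r3:5, $r4:0, $r5:15, $r6:5}
[2] bne  $r2, $r3, L6  →  {$r0:0, $r1:1, $r2:7, $r3:5, $r4:0, $r5:15, $r6:5}  ⟨branch taken⟩
[3] add  $r1, $r5, $r3  →  {$r0:0, $r1:20, $r2:7, $r3:5, $r4:0, $r5:15, $r6:5}
[6] bne  $r6, $r1, L10  →  {$r0:0, $r1:20, $r2:7, $r3:5, $r4:0, $r5:15, $r6:5}  ⟨branch taken⟩
[7] or   $r1, $r5, $r5  →  {$r0:0, $r1:15, $r2:7, $r3:5, $r4:0, $r5:15, $r6:5}
[10] and  $r6, $r3, $r1  →  {$r0:0, $r1:15, $r2:7, $r3:5, $r4:0, $r5:15, $r6:5}

$r0=0 $r1=15 $r2=7 $r3=5 $r4=0 $r5=15 $r6=5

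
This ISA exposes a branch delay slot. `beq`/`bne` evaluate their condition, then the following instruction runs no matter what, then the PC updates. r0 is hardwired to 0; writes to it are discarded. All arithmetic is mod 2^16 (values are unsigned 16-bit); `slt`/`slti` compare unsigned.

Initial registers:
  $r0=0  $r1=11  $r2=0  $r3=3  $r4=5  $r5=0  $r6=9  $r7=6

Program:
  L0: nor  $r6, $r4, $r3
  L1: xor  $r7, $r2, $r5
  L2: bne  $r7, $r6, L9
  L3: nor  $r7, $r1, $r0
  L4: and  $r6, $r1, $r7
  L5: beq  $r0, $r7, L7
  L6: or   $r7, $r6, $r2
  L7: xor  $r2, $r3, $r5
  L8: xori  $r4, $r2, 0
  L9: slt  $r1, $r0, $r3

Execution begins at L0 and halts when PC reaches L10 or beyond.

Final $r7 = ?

PC=0  nor  $r6, $r4, $r3     | $r0=0 $r1=11 $r2=0 $r3=3 $r4=5 $r5=0 $r6=65528 $r7=6
PC=1  xor  $r7, $r2, $r5     | $r0=0 $r1=11 $r2=0 $r3=3 $r4=5 $r5=0 $r6=65528 $r7=0
PC=2  bne  $r7, $r6, L9      | $r0=0 $r1=11 $r2=0 $r3=3 $r4=5 $r5=0 $r6=65528 $r7=0  [TAKEN]
PC=3  nor  $r7, $r1, $r0     | $r0=0 $r1=11 $r2=0 $r3=3 $r4=5 $r5=0 $r6=65528 $r7=65524
PC=9  slt  $r1, $r0, $r3     | $r0=0 $r1=1 $r2=0 $r3=3 $r4=5 $r5=0 $r6=65528 $r7=65524

65524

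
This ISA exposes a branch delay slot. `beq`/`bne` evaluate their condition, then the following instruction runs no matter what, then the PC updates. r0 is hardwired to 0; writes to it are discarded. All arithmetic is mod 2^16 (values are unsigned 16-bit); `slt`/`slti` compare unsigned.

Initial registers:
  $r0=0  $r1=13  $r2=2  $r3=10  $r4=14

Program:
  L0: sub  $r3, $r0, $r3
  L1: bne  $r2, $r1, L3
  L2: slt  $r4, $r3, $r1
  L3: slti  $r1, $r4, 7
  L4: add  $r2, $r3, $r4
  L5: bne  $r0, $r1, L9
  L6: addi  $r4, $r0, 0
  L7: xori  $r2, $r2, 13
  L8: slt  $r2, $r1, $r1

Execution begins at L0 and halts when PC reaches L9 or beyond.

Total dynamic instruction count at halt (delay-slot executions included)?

  step pc=0: sub  $r3, $r0, $r3  regs=(0,13,2,65526,14)
  step pc=1: bne  $r2, $r1, L3  cond=T  regs=(0,13,2,65526,14)
  step pc=2: slt  $r4, $r3, $r1  regs=(0,13,2,65526,0)
  step pc=3: slti  $r1, $r4, 7  regs=(0,1,2,65526,0)
  step pc=4: add  $r2, $r3, $r4  regs=(0,1,65526,65526,0)
  step pc=5: bne  $r0, $r1, L9  cond=T  regs=(0,1,65526,65526,0)
  step pc=6: addi  $r4, $r0, 0  regs=(0,1,65526,65526,0)

7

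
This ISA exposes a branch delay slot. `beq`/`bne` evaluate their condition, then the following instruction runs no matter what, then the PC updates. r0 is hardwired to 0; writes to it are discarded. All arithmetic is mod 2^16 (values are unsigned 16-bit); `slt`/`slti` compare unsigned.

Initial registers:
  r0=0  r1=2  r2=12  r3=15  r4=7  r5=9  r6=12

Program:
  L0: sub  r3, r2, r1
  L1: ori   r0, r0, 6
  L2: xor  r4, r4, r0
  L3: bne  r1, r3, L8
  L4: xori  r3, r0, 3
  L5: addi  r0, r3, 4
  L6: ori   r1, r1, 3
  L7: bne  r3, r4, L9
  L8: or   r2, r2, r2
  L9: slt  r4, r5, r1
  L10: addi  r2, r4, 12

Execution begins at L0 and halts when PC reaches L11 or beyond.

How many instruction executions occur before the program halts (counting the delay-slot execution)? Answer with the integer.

#0 sub  r3, r2, r1 ; 0/2/12/10/7/9/12
#1 ori   r0, r0, 6 ; 0/2/12/10/7/9/12
#2 xor  r4, r4, r0 ; 0/2/12/10/7/9/12
#3 bne  r1, r3, L8 ; 0/2/12/10/7/9/12 ; →target
#4 xori  r3, r0, 3 ; 0/2/12/3/7/9/12
#8 or   r2, r2, r2 ; 0/2/12/3/7/9/12
#9 slt  r4, r5, r1 ; 0/2/12/3/0/9/12
#10 addi  r2, r4, 12 ; 0/2/12/3/0/9/12

8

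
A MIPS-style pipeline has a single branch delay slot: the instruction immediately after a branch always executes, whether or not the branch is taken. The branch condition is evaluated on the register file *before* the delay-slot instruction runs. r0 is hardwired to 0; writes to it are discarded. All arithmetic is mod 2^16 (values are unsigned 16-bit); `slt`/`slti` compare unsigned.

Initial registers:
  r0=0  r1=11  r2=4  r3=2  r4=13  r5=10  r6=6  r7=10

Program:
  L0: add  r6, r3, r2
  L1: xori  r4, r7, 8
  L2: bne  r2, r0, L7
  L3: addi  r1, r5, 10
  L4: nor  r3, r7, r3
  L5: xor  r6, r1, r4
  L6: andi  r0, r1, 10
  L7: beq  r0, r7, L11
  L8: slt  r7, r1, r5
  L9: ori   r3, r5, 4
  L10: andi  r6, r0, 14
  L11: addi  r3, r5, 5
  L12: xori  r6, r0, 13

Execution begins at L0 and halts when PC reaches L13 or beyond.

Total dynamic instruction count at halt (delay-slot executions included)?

#0 add  r6, r3, r2 ; 0/11/4/2/13/10/6/10
#1 xori  r4, r7, 8 ; 0/11/4/2/2/10/6/10
#2 bne  r2, r0, L7 ; 0/11/4/2/2/10/6/10 ; →target
#3 addi  r1, r5, 10 ; 0/20/4/2/2/10/6/10
#7 beq  r0, r7, L11 ; 0/20/4/2/2/10/6/10 ; →fallthru
#8 slt  r7, r1, r5 ; 0/20/4/2/2/10/6/0
#9 ori   r3, r5, 4 ; 0/20/4/14/2/10/6/0
#10 andi  r6, r0, 14 ; 0/20/4/14/2/10/0/0
#11 addi  r3, r5, 5 ; 0/20/4/15/2/10/0/0
#12 xori  r6, r0, 13 ; 0/20/4/15/2/10/13/0

10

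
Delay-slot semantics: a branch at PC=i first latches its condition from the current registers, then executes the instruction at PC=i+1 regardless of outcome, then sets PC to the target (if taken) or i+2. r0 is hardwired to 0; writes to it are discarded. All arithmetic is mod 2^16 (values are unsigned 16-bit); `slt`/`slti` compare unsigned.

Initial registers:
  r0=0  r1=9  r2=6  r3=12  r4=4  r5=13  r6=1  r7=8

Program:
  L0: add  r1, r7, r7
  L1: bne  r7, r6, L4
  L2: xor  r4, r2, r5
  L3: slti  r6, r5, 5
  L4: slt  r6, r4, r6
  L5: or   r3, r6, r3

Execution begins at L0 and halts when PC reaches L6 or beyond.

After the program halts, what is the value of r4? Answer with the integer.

#0 add  r1, r7, r7 ; 0/16/6/12/4/13/1/8
#1 bne  r7, r6, L4 ; 0/16/6/12/4/13/1/8 ; →target
#2 xor  r4, r2, r5 ; 0/16/6/12/11/13/1/8
#4 slt  r6, r4, r6 ; 0/16/6/12/11/13/0/8
#5 or   r3, r6, r3 ; 0/16/6/12/11/13/0/8

11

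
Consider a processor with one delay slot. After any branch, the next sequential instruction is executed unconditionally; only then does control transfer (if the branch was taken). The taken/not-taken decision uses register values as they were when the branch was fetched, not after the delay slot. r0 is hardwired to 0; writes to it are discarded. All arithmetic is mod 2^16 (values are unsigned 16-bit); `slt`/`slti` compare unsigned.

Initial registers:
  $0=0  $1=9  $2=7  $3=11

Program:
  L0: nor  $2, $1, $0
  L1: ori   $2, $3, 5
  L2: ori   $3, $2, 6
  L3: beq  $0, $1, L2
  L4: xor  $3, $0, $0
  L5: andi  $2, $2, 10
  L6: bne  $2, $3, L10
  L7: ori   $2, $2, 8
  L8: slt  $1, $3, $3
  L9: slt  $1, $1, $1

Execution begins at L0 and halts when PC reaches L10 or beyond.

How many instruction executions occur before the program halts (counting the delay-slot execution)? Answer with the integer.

8

#0 nor  $2, $1, $0 ; 0/9/65526/11
#1 ori   $2, $3, 5 ; 0/9/15/11
#2 ori   $3, $2, 6 ; 0/9/15/15
#3 beq  $0, $1, L2 ; 0/9/15/15 ; →fallthru
#4 xor  $3, $0, $0 ; 0/9/15/0
#5 andi  $2, $2, 10 ; 0/9/10/0
#6 bne  $2, $3, L10 ; 0/9/10/0 ; →target
#7 ori   $2, $2, 8 ; 0/9/10/0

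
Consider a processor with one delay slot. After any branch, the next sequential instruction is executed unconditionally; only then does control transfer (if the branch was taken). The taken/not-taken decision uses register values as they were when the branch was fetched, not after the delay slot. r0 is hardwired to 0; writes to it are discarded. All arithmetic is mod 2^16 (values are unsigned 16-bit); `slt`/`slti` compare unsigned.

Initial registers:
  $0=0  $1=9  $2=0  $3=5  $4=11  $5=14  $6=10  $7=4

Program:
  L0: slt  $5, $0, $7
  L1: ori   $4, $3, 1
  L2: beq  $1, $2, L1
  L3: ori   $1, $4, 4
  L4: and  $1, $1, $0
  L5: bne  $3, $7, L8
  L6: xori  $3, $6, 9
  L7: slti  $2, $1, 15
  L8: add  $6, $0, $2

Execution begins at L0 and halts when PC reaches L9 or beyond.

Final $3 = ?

  step pc=0: slt  $5, $0, $7  regs=(0,9,0,5,11,1,10,4)
  step pc=1: ori   $4, $3, 1  regs=(0,9,0,5,5,1,10,4)
  step pc=2: beq  $1, $2, L1  cond=F  regs=(0,9,0,5,5,1,10,4)
  step pc=3: ori   $1, $4, 4  regs=(0,5,0,5,5,1,10,4)
  step pc=4: and  $1, $1, $0  regs=(0,0,0,5,5,1,10,4)
  step pc=5: bne  $3, $7, L8  cond=T  regs=(0,0,0,5,5,1,10,4)
  step pc=6: xori  $3, $6, 9  regs=(0,0,0,3,5,1,10,4)
  step pc=8: add  $6, $0, $2  regs=(0,0,0,3,5,1,0,4)

3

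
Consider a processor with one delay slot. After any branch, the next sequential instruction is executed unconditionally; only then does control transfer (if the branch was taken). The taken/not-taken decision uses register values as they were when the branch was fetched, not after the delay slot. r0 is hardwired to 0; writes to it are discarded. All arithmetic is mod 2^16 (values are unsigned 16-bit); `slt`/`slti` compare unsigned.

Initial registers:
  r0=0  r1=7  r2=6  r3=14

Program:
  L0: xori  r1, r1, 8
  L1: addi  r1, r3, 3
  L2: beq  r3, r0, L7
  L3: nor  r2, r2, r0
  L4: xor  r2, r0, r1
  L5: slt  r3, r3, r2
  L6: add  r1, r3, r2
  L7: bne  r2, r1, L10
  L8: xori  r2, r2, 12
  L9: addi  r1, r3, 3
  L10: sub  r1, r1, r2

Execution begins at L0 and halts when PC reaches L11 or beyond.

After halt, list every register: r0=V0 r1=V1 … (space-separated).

r0=0 r1=65525 r2=29 r3=1

  step pc=0: xori  r1, r1, 8  regs=(0,15,6,14)
  step pc=1: addi  r1, r3, 3  regs=(0,17,6,14)
  step pc=2: beq  r3, r0, L7  cond=F  regs=(0,17,6,14)
  step pc=3: nor  r2, r2, r0  regs=(0,17,65529,14)
  step pc=4: xor  r2, r0, r1  regs=(0,17,17,14)
  step pc=5: slt  r3, r3, r2  regs=(0,17,17,1)
  step pc=6: add  r1, r3, r2  regs=(0,18,17,1)
  step pc=7: bne  r2, r1, L10  cond=T  regs=(0,18,17,1)
  step pc=8: xori  r2, r2, 12  regs=(0,18,29,1)
  step pc=10: sub  r1, r1, r2  regs=(0,65525,29,1)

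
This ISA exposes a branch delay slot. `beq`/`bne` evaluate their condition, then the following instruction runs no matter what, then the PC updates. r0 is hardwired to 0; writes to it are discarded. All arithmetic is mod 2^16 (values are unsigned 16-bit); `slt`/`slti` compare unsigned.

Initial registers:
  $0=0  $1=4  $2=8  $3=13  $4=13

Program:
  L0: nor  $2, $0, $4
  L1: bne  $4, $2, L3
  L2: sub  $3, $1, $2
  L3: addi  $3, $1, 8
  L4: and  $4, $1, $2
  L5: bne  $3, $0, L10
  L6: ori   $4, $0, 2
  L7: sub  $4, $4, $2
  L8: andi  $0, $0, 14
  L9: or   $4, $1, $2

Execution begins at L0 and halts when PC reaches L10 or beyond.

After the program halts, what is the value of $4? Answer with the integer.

[0] nor  $2, $0, $4  →  {$0:0, $1:4, $2:65522, $3:13, $4:13}
[1] bne  $4, $2, L3  →  {$0:0, $1:4, $2:65522, $3:13, $4:13}  ⟨branch taken⟩
[2] sub  $3, $1, $2  →  {$0:0, $1:4, $2:65522, $3:18, $4:13}
[3] addi  $3, $1, 8  →  {$0:0, $1:4, $2:65522, $3:12, $4:13}
[4] and  $4, $1, $2  →  {$0:0, $1:4, $2:65522, $3:12, $4:0}
[5] bne  $3, $0, L10  →  {$0:0, $1:4, $2:65522, $3:12, $4:0}  ⟨branch taken⟩
[6] ori   $4, $0, 2  →  {$0:0, $1:4, $2:65522, $3:12, $4:2}

2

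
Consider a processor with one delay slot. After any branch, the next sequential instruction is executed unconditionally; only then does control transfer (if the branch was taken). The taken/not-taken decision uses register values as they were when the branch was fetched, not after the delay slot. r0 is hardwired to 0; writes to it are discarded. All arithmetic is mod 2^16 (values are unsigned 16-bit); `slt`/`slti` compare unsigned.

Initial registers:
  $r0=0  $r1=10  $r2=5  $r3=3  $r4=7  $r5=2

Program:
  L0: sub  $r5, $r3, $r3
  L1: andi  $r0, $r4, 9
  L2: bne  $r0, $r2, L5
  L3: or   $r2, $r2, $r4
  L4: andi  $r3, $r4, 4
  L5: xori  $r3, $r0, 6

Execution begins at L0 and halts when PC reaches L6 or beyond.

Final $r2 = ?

PC=0  sub  $r5, $r3, $r3     | $r0=0 $r1=10 $r2=5 $r3=3 $r4=7 $r5=0
PC=1  andi  $r0, $r4, 9      | $r0=0 $r1=10 $r2=5 $r3=3 $r4=7 $r5=0
PC=2  bne  $r0, $r2, L5      | $r0=0 $r1=10 $r2=5 $r3=3 $r4=7 $r5=0  [TAKEN]
PC=3  or   $r2, $r2, $r4     | $r0=0 $r1=10 $r2=7 $r3=3 $r4=7 $r5=0
PC=5  xori  $r3, $r0, 6      | $r0=0 $r1=10 $r2=7 $r3=6 $r4=7 $r5=0

7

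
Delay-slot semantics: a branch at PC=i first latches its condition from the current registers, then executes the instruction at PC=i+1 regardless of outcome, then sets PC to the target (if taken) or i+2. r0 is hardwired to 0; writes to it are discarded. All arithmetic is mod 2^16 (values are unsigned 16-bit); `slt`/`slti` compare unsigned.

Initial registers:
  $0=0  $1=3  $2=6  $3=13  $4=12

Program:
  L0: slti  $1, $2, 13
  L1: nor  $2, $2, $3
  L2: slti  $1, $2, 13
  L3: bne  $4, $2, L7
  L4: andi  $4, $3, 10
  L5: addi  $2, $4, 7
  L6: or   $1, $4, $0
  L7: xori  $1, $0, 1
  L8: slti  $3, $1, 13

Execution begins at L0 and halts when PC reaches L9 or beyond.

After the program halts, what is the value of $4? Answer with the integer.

[0] slti  $1, $2, 13  →  {$0:0, $1:1, $2:6, $3:13, $4:12}
[1] nor  $2, $2, $3  →  {$0:0, $1:1, $2:65520, $3:13, $4:12}
[2] slti  $1, $2, 13  →  {$0:0, $1:0, $2:65520, $3:13, $4:12}
[3] bne  $4, $2, L7  →  {$0:0, $1:0, $2:65520, $3:13, $4:12}  ⟨branch taken⟩
[4] andi  $4, $3, 10  →  {$0:0, $1:0, $2:65520, $3:13, $4:8}
[7] xori  $1, $0, 1  →  {$0:0, $1:1, $2:65520, $3:13, $4:8}
[8] slti  $3, $1, 13  →  {$0:0, $1:1, $2:65520, $3:1, $4:8}

8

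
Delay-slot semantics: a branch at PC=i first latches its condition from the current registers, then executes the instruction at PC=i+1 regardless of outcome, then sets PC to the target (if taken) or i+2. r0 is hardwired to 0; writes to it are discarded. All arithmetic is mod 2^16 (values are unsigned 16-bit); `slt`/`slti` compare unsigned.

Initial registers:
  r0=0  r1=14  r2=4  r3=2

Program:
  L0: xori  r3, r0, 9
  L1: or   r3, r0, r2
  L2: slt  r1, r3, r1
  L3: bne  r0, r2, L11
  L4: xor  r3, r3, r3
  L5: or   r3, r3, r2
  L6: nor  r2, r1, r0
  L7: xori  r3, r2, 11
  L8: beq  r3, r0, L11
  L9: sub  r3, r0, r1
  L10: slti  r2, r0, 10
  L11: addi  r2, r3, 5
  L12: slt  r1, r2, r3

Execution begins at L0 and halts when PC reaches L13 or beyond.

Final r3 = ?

0

PC=0  xori  r3, r0, 9        | r0=0 r1=14 r2=4 r3=9
PC=1  or   r3, r0, r2        | r0=0 r1=14 r2=4 r3=4
PC=2  slt  r1, r3, r1        | r0=0 r1=1 r2=4 r3=4
PC=3  bne  r0, r2, L11       | r0=0 r1=1 r2=4 r3=4  [TAKEN]
PC=4  xor  r3, r3, r3        | r0=0 r1=1 r2=4 r3=0
PC=11 addi  r2, r3, 5        | r0=0 r1=1 r2=5 r3=0
PC=12 slt  r1, r2, r3        | r0=0 r1=0 r2=5 r3=0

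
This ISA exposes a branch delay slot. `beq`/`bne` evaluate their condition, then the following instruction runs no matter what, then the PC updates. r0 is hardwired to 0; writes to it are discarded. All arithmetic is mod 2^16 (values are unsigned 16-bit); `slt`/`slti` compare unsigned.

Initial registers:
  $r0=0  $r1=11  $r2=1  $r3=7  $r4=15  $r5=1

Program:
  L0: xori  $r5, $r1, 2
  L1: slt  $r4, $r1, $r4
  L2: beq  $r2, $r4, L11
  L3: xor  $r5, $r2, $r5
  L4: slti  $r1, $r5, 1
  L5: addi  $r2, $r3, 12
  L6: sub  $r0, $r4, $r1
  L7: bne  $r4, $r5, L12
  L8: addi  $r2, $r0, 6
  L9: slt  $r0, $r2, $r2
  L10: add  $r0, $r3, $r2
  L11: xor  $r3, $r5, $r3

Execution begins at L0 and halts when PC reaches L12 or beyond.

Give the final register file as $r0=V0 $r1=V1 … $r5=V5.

#0 xori  $r5, $r1, 2 ; 0/11/1/7/15/9
#1 slt  $r4, $r1, $r4 ; 0/11/1/7/1/9
#2 beq  $r2, $r4, L11 ; 0/11/1/7/1/9 ; →target
#3 xor  $r5, $r2, $r5 ; 0/11/1/7/1/8
#11 xor  $r3, $r5, $r3 ; 0/11/1/15/1/8

$r0=0 $r1=11 $r2=1 $r3=15 $r4=1 $r5=8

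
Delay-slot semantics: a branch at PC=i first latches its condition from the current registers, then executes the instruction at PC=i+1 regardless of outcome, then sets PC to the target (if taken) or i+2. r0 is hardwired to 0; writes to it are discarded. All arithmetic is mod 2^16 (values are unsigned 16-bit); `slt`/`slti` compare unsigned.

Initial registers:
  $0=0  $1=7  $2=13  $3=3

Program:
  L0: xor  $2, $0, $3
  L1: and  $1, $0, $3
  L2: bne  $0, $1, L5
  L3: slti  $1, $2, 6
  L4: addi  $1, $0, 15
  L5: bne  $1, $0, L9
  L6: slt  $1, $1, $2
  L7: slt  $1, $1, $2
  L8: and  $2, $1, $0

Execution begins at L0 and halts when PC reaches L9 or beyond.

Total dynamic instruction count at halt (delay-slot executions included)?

7

  step pc=0: xor  $2, $0, $3  regs=(0,7,3,3)
  step pc=1: and  $1, $0, $3  regs=(0,0,3,3)
  step pc=2: bne  $0, $1, L5  cond=F  regs=(0,0,3,3)
  step pc=3: slti  $1, $2, 6  regs=(0,1,3,3)
  step pc=4: addi  $1, $0, 15  regs=(0,15,3,3)
  step pc=5: bne  $1, $0, L9  cond=T  regs=(0,15,3,3)
  step pc=6: slt  $1, $1, $2  regs=(0,0,3,3)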